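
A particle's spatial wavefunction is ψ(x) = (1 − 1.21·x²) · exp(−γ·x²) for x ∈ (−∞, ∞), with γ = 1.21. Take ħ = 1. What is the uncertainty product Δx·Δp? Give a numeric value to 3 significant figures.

Δx = √(⟨x²⟩−⟨x⟩²), Δp = √(⟨p²⟩−⟨p⟩²).
Expand each integrand as polynomial × e^(−2γx²) and use ∫x^(2j)·e^(−2γx²) dx = (2j−1)!!/(4γ)^j · √(π/(2γ)), odd powers → 0; here √(π/(2γ)) = 1.1394. Differentiate with the product rule, d/dx e^(−γx²) = −2γx·e^(−γx²).
Normalization: ∫|ψ|² dx = 0.78332.
⟨x⟩ = 0.0000, ⟨x²⟩ = 0.13148 ⇒ Δx = 0.36260.
⟨p⟩ = 0.0000, ⟨p²⟩ = 3.4100 ⇒ Δp = 1.8466.
Δx·Δp = 0.66959.

0.670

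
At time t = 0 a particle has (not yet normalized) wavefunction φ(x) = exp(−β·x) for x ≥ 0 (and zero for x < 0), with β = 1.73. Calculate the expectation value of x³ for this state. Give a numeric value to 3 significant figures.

⟨x³⟩ = ∫ x³·|φ|² dx / ∫|φ|² dx (integrals over the domain).
Every integrand reduces to terms xʲ·e^(−2βx) on [0, ∞); use ∫₀^∞ xʲ·e^(−2βx) dx = j!/(2β)^(j+1).
State is unnormalized: ∫|φ|² dx = 0.28902, and ∫φ*·x³·φ dx = 0.041865, so ⟨x³⟩ = 0.041865 / 0.28902.
⟨x³⟩ = 0.14485.

0.145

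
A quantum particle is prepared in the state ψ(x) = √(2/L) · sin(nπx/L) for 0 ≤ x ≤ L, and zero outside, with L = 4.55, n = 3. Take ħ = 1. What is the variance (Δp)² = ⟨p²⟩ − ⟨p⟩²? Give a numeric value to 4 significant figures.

Compute ⟨p⟩ and ⟨p²⟩ separately; (Δp)² = ⟨p²⟩ − ⟨p⟩².
d/dx sin(nπx/L) = (nπ/L)·cos(nπx/L) and d²/dx² sin(nπx/L) = −(nπ/L)²·sin(nπx/L); on 0 ≤ x ≤ L, ∫sin²(nπx/L) dx = L/2 and ∫sin(nπx/L)·cos(nπx/L) dx = 0.
⟨p⟩ = 0.0000 and ⟨p²⟩ = 4.2906.
(Δp)² = 4.2906 − (0.0000)² = 4.2906.

4.291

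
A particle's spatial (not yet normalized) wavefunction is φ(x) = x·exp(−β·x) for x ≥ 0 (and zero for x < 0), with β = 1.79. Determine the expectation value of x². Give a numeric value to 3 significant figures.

⟨x²⟩ = ∫ x²·|φ|² dx / ∫|φ|² dx (integrals over the domain).
Every integrand reduces to terms xʲ·e^(−2βx) on [0, ∞); use ∫₀^∞ xʲ·e^(−2βx) dx = j!/(2β)^(j+1).
State is unnormalized: ∫|φ|² dx = 0.043589, and ∫φ*·x²·φ dx = 0.040813, so ⟨x²⟩ = 0.040813 / 0.043589.
⟨x²⟩ = 0.93630.

0.936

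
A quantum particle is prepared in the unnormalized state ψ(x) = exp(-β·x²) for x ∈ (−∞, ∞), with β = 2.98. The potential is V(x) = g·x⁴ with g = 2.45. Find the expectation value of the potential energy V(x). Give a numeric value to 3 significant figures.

⟨V⟩ = ∫ V(x)·|ψ|² dx / ∫|ψ|² dx.
Gaussian moments: ∫x^(2j)·e^(−2βx²) dx = (2j−1)!!/(4β)^j · √(π/(2β)), odd powers integrate to 0; here √(π/(2β)) = 0.72603.
State is unnormalized: ∫|ψ|² dx = 0.72603, and ∫ψ*·V(x)·ψ dx = 0.037557, so ⟨V⟩ = 0.037557 / 0.72603.
⟨V⟩ = 0.051729.

0.0517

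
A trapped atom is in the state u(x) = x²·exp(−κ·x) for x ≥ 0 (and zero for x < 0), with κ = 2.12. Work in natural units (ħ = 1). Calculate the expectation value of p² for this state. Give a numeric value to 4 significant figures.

p² u = −ħ² d²u/dx²; ⟨p²⟩ = −ħ² ∫ u*·u'' dx / ∫|u|² dx.
Differentiate x²·exp(−κ·x) with the product rule; every integrand then reduces to terms xʲ·e^(−2κx) on [0, ∞), with ∫₀^∞ xʲ·e^(−2κx) dx = j!/(2κ)^(j+1).
State is unnormalized: ∫|u|² dx = 0.017514, and ∫u*·(−ħ² u'') dx = 0.026238, so ⟨p²⟩ = 0.026238 / 0.017514.
⟨p²⟩ = 1.4981.

1.498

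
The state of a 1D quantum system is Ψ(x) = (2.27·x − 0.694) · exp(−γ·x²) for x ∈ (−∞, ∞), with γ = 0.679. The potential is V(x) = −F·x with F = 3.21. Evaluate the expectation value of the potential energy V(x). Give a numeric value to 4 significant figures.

⟨V⟩ = ∫ V(x)·|Ψ|² dx / ∫|Ψ|² dx.
Expand each integrand as polynomial × e^(−2γx²) and use ∫x^(2j)·e^(−2γx²) dx = (2j−1)!!/(4γ)^j · √(π/(2γ)), odd powers → 0; here √(π/(2γ)) = 1.5210.
State is unnormalized: ∫|Ψ|² dx = 3.6182, and ∫Ψ*·V(x)·Ψ dx = 5.6639, so ⟨V⟩ = 5.6639 / 3.6182.
⟨V⟩ = 1.5654.

1.565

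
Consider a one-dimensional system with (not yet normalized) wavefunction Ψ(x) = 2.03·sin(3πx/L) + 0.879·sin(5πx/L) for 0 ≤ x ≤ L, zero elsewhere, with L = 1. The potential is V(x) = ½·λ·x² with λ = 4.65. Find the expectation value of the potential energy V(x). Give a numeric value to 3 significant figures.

0.844

⟨V⟩ = ∫ V(x)·|Ψ|² dx / ∫|Ψ|² dx.
On 0 ≤ x ≤ L (j ≠ l): ∫sin²(jπx/L) dx = L/2, ∫sin(jπx/L)·sin(lπx/L) dx = 0; diagonal moments ∫x·sin²(jπx/L) dx = L²/4, ∫x²·sin²(jπx/L) dx = L³·(1/6 − 1/(4j²π²)); cross terms ∫x·sin(jπx/L)·sin(lπx/L) dx = 0 for j + l even and −4jlL²/(π²(j² − l²)²) for j + l odd, ∫x²·sin(jπx/L)·sin(lπx/L) dx = (−1)^(j+l)·4jlL³/(π²(j² − l²)²); higher powers the same way via product-to-sum and parts.
State is unnormalized: ∫|Ψ|² dx = 2.4468, and ∫Ψ*·V(x)·Ψ dx = 2.0645, so ⟨V⟩ = 2.0645 / 2.4468.
⟨V⟩ = 0.84376.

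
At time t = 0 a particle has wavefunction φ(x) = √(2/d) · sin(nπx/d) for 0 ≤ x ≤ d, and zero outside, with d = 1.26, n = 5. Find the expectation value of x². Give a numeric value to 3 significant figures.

⟨x²⟩ = ∫ x²·|φ|² dx (integrals over the domain).
With sin²θ = (1 − cos2θ)/2 on 0 ≤ x ≤ d: ∫sin²(nπx/d) dx = d/2, ∫x·sin²(nπx/d) dx = d²/4, ∫x²·sin²(nπx/d) dx = d³·(1/6 − 1/(4n²π²)); higher powers xᵏ the same way, integrating xᵏ·cos(2nπx/d) by parts.
⟨x²⟩ = 0.52598.

0.526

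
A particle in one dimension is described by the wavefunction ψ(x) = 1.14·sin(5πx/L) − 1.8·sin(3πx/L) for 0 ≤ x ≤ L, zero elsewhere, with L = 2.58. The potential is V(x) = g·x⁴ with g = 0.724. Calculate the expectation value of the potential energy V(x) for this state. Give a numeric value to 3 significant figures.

3.82

⟨V⟩ = ∫ V(x)·|ψ|² dx / ∫|ψ|² dx.
On 0 ≤ x ≤ L (j ≠ l): ∫sin²(jπx/L) dx = L/2, ∫sin(jπx/L)·sin(lπx/L) dx = 0; diagonal moments ∫x·sin²(jπx/L) dx = L²/4, ∫x²·sin²(jπx/L) dx = L³·(1/6 − 1/(4j²π²)); cross terms ∫x·sin(jπx/L)·sin(lπx/L) dx = 0 for j + l even and −4jlL²/(π²(j² − l²)²) for j + l odd, ∫x²·sin(jπx/L)·sin(lπx/L) dx = (−1)^(j+l)·4jlL³/(π²(j² − l²)²); higher powers the same way via product-to-sum and parts.
State is unnormalized: ∫|ψ|² dx = 5.8561, and ∫ψ*·V(x)·ψ dx = 22.344, so ⟨V⟩ = 22.344 / 5.8561.
⟨V⟩ = 3.8155.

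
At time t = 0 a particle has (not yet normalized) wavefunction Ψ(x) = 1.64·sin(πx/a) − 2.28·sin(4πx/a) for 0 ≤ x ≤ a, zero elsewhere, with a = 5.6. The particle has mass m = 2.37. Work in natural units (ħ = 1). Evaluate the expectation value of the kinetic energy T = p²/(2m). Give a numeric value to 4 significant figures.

T = −(ħ²/2m) d²/dx², so ⟨T⟩ = −(ħ²/2m) ∫ Ψ*·Ψ'' dx / ∫|Ψ|² dx; with m = 2.37.
d²/dx² sin(jπx/a) = −(jπ/a)²·sin(jπx/a); on 0 ≤ x ≤ a, ∫sin²(jπx/a) dx = a/2 and ∫sin(jπx/a)·sin(lπx/a) dx = 0 for j ≠ l, so only diagonal terms survive in ∫|Ψ|² and ∫Ψ·Ψ″; ∫Ψ·Ψ′ dx = [Ψ²/2] between the walls = 0.
State is unnormalized: ∫|Ψ|² dx = 22.086, and ∫Ψ*·(−ħ²/2m · Ψ'') dx = 15.963, so ⟨T⟩ = 15.963 / 22.086.
⟨T⟩ = 0.72275.

0.7228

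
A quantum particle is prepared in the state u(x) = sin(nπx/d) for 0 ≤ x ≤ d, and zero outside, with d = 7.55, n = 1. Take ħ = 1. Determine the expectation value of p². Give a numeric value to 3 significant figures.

p² u = −ħ² d²u/dx²; ⟨p²⟩ = −ħ² ∫ u*·u'' dx / ∫|u|² dx.
d/dx sin(nπx/d) = (nπ/d)·cos(nπx/d) and d²/dx² sin(nπx/d) = −(nπ/d)²·sin(nπx/d); on 0 ≤ x ≤ d, ∫sin²(nπx/d) dx = d/2 and ∫sin(nπx/d)·cos(nπx/d) dx = 0.
State is unnormalized: ∫|u|² dx = 3.7750, and ∫u*·(−ħ² u'') dx = 0.65362, so ⟨p²⟩ = 0.65362 / 3.7750.
⟨p²⟩ = 0.17314.

0.173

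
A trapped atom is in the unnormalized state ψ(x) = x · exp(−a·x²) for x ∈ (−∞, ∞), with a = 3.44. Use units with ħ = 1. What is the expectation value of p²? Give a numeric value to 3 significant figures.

10.3

p² ψ = −ħ² d²ψ/dx²; ⟨p²⟩ = −ħ² ∫ ψ*·ψ'' dx / ∫|ψ|² dx.
Expand each integrand as polynomial × e^(−2ax²) and use ∫x^(2j)·e^(−2ax²) dx = (2j−1)!!/(4a)^j · √(π/(2a)), odd powers → 0; here √(π/(2a)) = 0.67574. Differentiate with the product rule, d/dx e^(−ax²) = −2ax·e^(−ax²).
State is unnormalized: ∫|ψ|² dx = 0.049109, and ∫ψ*·(−ħ² ψ'') dx = 0.50681, so ⟨p²⟩ = 0.50681 / 0.049109.
⟨p²⟩ = 10.320.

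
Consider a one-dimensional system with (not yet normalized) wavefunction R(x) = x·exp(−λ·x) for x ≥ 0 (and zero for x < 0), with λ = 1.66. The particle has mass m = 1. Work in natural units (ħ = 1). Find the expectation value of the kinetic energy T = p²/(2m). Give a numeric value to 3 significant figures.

1.38

T = −(ħ²/2m) d²/dx², so ⟨T⟩ = −(ħ²/2m) ∫ R*·R'' dx / ∫|R|² dx; with m = 1.
Differentiate x·exp(−λ·x) with the product rule; every integrand then reduces to terms xʲ·e^(−2λx) on [0, ∞), with ∫₀^∞ xʲ·e^(−2λx) dx = j!/(2λ)^(j+1).
State is unnormalized: ∫|R|² dx = 0.054653, and ∫R*·(−ħ²/2m · R'') dx = 0.075301, so ⟨T⟩ = 0.075301 / 0.054653.
⟨T⟩ = 1.3778.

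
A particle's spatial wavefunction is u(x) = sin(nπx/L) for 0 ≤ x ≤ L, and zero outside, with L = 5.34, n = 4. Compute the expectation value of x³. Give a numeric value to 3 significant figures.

⟨x³⟩ = ∫ x³·|u|² dx / ∫|u|² dx (integrals over the domain).
With sin²θ = (1 − cos2θ)/2 on 0 ≤ x ≤ L: ∫sin²(nπx/L) dx = L/2, ∫x·sin²(nπx/L) dx = L²/4, ∫x²·sin²(nπx/L) dx = L³·(1/6 − 1/(4n²π²)); higher powers xᵏ the same way, integrating xᵏ·cos(2nπx/L) by parts.
State is unnormalized: ∫|u|² dx = 2.6700, and ∫u*·x³·u dx = 99.711, so ⟨x³⟩ = 99.711 / 2.6700.
⟨x³⟩ = 37.345.

37.3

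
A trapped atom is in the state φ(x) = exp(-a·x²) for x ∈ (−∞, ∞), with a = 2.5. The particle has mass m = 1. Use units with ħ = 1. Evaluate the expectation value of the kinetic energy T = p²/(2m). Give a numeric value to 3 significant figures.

T = −(ħ²/2m) d²/dx², so ⟨T⟩ = −(ħ²/2m) ∫ φ*·φ'' dx / ∫|φ|² dx; with m = 1.
Gaussian moments: ∫x^(2j)·e^(−2ax²) dx = (2j−1)!!/(4a)^j · √(π/(2a)), odd powers integrate to 0; here √(π/(2a)) = 0.79267. Derivatives: d/dx e^(−ax²) = −2ax·e^(−ax²), d²/dx² e^(−ax²) = (4a²x² − 2a)·e^(−ax²).
State is unnormalized: ∫|φ|² dx = 0.79267, and ∫φ*·(−ħ²/2m · φ'') dx = 0.99083, so ⟨T⟩ = 0.99083 / 0.79267.
⟨T⟩ = 1.2500.

1.25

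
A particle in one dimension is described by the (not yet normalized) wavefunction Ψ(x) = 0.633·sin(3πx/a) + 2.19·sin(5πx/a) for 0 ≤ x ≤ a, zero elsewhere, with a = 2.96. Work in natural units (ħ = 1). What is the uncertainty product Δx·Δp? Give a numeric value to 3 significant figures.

Δx = √(⟨x²⟩−⟨x⟩²), Δp = √(⟨p²⟩−⟨p⟩²).
On 0 ≤ x ≤ a (j ≠ l): ∫sin²(jπx/a) dx = a/2, ∫sin(jπx/a)·sin(lπx/a) dx = 0; diagonal moments ∫x·sin²(jπx/a) dx = a²/4, ∫x²·sin²(jπx/a) dx = a³·(1/6 − 1/(4j²π²)); cross terms ∫x·sin(jπx/a)·sin(lπx/a) dx = 0 for j + l even and −4jla²/(π²(j² − l²)²) for j + l odd, ∫x²·sin(jπx/a)·sin(lπx/a) dx = (−1)^(j+l)·4jla³/(π²(j² − l²)²); higher powers the same way via product-to-sum and parts. d²/dx² sin(jπx/a) = −(jπ/a)²·sin(jπx/a); on 0 ≤ x ≤ a, ∫sin²(jπx/a) dx = a/2 and ∫sin(jπx/a)·sin(lπx/a) dx = 0 for j ≠ l, so only diagonal terms survive in ∫|Ψ|² and ∫Ψ·Ψ″; ∫Ψ·Ψ′ dx = [Ψ²/2] between the walls = 0.
Normalization: ∫|Ψ|² dx = 7.6912.
⟨x⟩ = 1.4800, ⟨x²⟩ = 3.1224 ⇒ Δx = 0.96538.
⟨p⟩ = 0.0000, ⟨p²⟩ = 26.772 ⇒ Δp = 5.1742.
Δx·Δp = 4.9950.

5.00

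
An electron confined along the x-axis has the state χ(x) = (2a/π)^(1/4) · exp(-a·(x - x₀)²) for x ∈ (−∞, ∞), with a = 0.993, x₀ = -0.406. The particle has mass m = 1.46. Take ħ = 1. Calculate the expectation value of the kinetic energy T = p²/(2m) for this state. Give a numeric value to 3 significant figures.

0.340

T = −(ħ²/2m) d²/dx², so ⟨T⟩ = −(ħ²/2m) ∫ χ*·χ'' dx; with m = 1.46.
Gaussian moments (u = x − x₀): ∫u^(2j)·e^(−2au²) du = (2j−1)!!/(4a)^j · √(π/(2a)), odd powers integrate to 0; here √(π/(2a)) = 1.2577. Derivatives: d/dx e^(−au²) = −2au·e^(−au²), d²/dx² e^(−au²) = (4a²u² − 2a)·e^(−au²).
⟨T⟩ = 0.34007.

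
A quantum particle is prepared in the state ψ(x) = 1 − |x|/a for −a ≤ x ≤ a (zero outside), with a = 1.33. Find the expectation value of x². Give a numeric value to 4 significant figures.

⟨x²⟩ = ∫ x²·|ψ|² dx / ∫|ψ|² dx (integrals over the domain).
ψ is even, so ∫ over [−a, a] = 2∫₀ᵃ with ψ = 1 − x/a there: ∫₀ᵃ (1 − x/a)² dx = a/3, ∫₀ᵃ x²(1 − x/a)² dx = a³/30, ∫₀ᵃ x⁴(1 − x/a)² dx = a⁵/105.
State is unnormalized: ∫|ψ|² dx = 0.88667, and ∫ψ*·x²·ψ dx = 0.15684, so ⟨x²⟩ = 0.15684 / 0.88667.
⟨x²⟩ = 0.17689.

0.1769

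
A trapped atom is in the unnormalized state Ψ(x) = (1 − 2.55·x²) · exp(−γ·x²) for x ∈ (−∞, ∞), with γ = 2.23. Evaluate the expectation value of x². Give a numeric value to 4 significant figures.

⟨x²⟩ = ∫ x²·|Ψ|² dx / ∫|Ψ|² dx (integrals over the domain).
Expand each integrand as polynomial × e^(−2γx²) and use ∫x^(2j)·e^(−2γx²) dx = (2j−1)!!/(4γ)^j · √(π/(2γ)), odd powers → 0; here √(π/(2γ)) = 0.83928.
State is unnormalized: ∫|Ψ|² dx = 0.56519, and ∫Ψ*·x²·Ψ dx = 0.048044, so ⟨x²⟩ = 0.048044 / 0.56519.
⟨x²⟩ = 0.085004.

0.08500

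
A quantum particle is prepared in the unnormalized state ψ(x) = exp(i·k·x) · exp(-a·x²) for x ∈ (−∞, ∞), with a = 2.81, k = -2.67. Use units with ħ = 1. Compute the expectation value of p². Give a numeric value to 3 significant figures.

9.94

p² ψ = −ħ² d²ψ/dx²; ⟨p²⟩ = −ħ² ∫ ψ*·ψ'' dx / ∫|ψ|² dx.
Gaussian moments: ∫x^(2j)·e^(−2ax²) dx = (2j−1)!!/(4a)^j · √(π/(2a)), odd powers integrate to 0; here √(π/(2a)) = 0.74766. Derivatives: ψ′ = (ik − 2ax)·ψ, ψ″ = ((ik − 2ax)² − 2a)·ψ; the odd-in-x pieces drop out.
State is unnormalized: ∫|ψ|² dx = 0.74766, and ∫ψ*·(−ħ² ψ'') dx = 7.4310, so ⟨p²⟩ = 7.4310 / 0.74766.
⟨p²⟩ = 9.9389.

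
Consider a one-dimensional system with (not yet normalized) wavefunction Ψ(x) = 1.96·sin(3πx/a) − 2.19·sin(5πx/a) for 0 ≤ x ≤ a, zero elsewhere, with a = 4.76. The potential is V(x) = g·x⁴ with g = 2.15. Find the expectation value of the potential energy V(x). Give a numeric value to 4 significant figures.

125.5

⟨V⟩ = ∫ V(x)·|Ψ|² dx / ∫|Ψ|² dx.
On 0 ≤ x ≤ a (j ≠ l): ∫sin²(jπx/a) dx = a/2, ∫sin(jπx/a)·sin(lπx/a) dx = 0; diagonal moments ∫x·sin²(jπx/a) dx = a²/4, ∫x²·sin²(jπx/a) dx = a³·(1/6 − 1/(4j²π²)); cross terms ∫x·sin(jπx/a)·sin(lπx/a) dx = 0 for j + l even and −4jla²/(π²(j² − l²)²) for j + l odd, ∫x²·sin(jπx/a)·sin(lπx/a) dx = (−1)^(j+l)·4jla³/(π²(j² − l²)²); higher powers the same way via product-to-sum and parts.
State is unnormalized: ∫|Ψ|² dx = 20.558, and ∫Ψ*·V(x)·Ψ dx = 2579.4, so ⟨V⟩ = 2579.4 / 20.558.
⟨V⟩ = 125.47.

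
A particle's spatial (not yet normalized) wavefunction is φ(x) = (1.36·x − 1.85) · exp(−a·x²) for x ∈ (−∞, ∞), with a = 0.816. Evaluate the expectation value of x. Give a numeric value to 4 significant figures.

-0.3865

⟨x⟩ = ∫ x·|φ|² dx / ∫|φ|² dx (integrals over the domain).
Expand each integrand as polynomial × e^(−2ax²) and use ∫x^(2j)·e^(−2ax²) dx = (2j−1)!!/(4a)^j · √(π/(2a)), odd powers → 0; here √(π/(2a)) = 1.3874.
State is unnormalized: ∫|φ|² dx = 5.5347, and ∫φ*·x·φ dx = -2.1390, so ⟨x⟩ = -2.1390 / 5.5347.
⟨x⟩ = -0.38646.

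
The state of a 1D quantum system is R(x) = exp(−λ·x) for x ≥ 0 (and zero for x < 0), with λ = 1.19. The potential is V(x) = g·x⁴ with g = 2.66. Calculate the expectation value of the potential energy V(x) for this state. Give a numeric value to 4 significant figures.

1.990

⟨V⟩ = ∫ V(x)·|R|² dx / ∫|R|² dx.
Every integrand reduces to terms xʲ·e^(−2λx) on [0, ∞); use ∫₀^∞ xʲ·e^(−2λx) dx = j!/(2λ)^(j+1).
State is unnormalized: ∫|R|² dx = 0.42017, and ∫R*·V(x)·R dx = 0.83600, so ⟨V⟩ = 0.83600 / 0.42017.
⟨V⟩ = 1.9897.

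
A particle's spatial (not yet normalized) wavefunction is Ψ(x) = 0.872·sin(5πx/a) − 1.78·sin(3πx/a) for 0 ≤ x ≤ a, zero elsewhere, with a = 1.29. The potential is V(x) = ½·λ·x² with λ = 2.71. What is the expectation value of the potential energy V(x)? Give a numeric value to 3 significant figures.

⟨V⟩ = ∫ V(x)·|Ψ|² dx / ∫|Ψ|² dx.
On 0 ≤ x ≤ a (j ≠ l): ∫sin²(jπx/a) dx = a/2, ∫sin(jπx/a)·sin(lπx/a) dx = 0; diagonal moments ∫x·sin²(jπx/a) dx = a²/4, ∫x²·sin²(jπx/a) dx = a³·(1/6 − 1/(4j²π²)); cross terms ∫x·sin(jπx/a)·sin(lπx/a) dx = 0 for j + l even and −4jla²/(π²(j² − l²)²) for j + l odd, ∫x²·sin(jπx/a)·sin(lπx/a) dx = (−1)^(j+l)·4jla³/(π²(j² − l²)²); higher powers the same way via product-to-sum and parts.
State is unnormalized: ∫|Ψ|² dx = 2.5341, and ∫Ψ*·V(x)·Ψ dx = 1.6620, so ⟨V⟩ = 1.6620 / 2.5341.
⟨V⟩ = 0.65588.

0.656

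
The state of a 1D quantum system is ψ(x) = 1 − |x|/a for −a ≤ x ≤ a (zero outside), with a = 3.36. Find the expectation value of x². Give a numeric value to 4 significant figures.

1.129

⟨x²⟩ = ∫ x²·|ψ|² dx / ∫|ψ|² dx (integrals over the domain).
ψ is even, so ∫ over [−a, a] = 2∫₀ᵃ with ψ = 1 − x/a there: ∫₀ᵃ (1 − x/a)² dx = a/3, ∫₀ᵃ x²(1 − x/a)² dx = a³/30, ∫₀ᵃ x⁴(1 − x/a)² dx = a⁵/105.
State is unnormalized: ∫|ψ|² dx = 2.2400, and ∫ψ*·x²·ψ dx = 2.5289, so ⟨x²⟩ = 2.5289 / 2.2400.
⟨x²⟩ = 1.1290.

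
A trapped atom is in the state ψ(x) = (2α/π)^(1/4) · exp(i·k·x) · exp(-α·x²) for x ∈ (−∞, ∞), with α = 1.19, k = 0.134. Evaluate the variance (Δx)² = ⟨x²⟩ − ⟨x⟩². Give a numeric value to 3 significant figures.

Compute ⟨x⟩ and ⟨x²⟩ separately, then (Δx)² = ⟨x²⟩ − ⟨x⟩².
Gaussian moments: ∫x^(2j)·e^(−2αx²) dx = (2j−1)!!/(4α)^j · √(π/(2α)), odd powers integrate to 0; here √(π/(2α)) = 1.1489.
⟨x⟩ = 0.0000 and ⟨x²⟩ = 0.21008.
(Δx)² = 0.21008 − (0.0000)² = 0.21008.

0.210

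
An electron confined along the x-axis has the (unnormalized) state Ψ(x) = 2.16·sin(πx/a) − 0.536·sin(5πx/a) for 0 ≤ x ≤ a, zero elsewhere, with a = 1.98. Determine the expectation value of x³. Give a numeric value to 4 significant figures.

⟨x³⟩ = ∫ x³·|Ψ|² dx / ∫|Ψ|² dx (integrals over the domain).
On 0 ≤ x ≤ a (j ≠ l): ∫sin²(jπx/a) dx = a/2, ∫sin(jπx/a)·sin(lπx/a) dx = 0; diagonal moments ∫x·sin²(jπx/a) dx = a²/4, ∫x²·sin²(jπx/a) dx = a³·(1/6 − 1/(4j²π²)); cross terms ∫x·sin(jπx/a)·sin(lπx/a) dx = 0 for j + l even and −4jla²/(π²(j² − l²)²) for j + l odd, ∫x²·sin(jπx/a)·sin(lπx/a) dx = (−1)^(j+l)·4jla³/(π²(j² − l²)²); higher powers the same way via product-to-sum and parts.
State is unnormalized: ∫|Ψ|² dx = 4.9034, and ∫Ψ*·x³·Ψ dx = 6.5964, so ⟨x³⟩ = 6.5964 / 4.9034.
⟨x³⟩ = 1.3453.

1.345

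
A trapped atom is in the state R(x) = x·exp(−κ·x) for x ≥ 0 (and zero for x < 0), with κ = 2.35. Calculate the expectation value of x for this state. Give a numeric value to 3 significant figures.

⟨x⟩ = ∫ x·|R|² dx / ∫|R|² dx (integrals over the domain).
Every integrand reduces to terms xʲ·e^(−2κx) on [0, ∞); use ∫₀^∞ xʲ·e^(−2κx) dx = j!/(2κ)^(j+1).
State is unnormalized: ∫|R|² dx = 0.019264, and ∫R*·x·R dx = 0.012296, so ⟨x⟩ = 0.012296 / 0.019264.
⟨x⟩ = 0.63830.

0.638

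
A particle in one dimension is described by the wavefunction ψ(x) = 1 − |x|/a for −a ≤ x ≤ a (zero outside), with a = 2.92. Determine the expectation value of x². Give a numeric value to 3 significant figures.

0.853

⟨x²⟩ = ∫ x²·|ψ|² dx / ∫|ψ|² dx (integrals over the domain).
ψ is even, so ∫ over [−a, a] = 2∫₀ᵃ with ψ = 1 − x/a there: ∫₀ᵃ (1 − x/a)² dx = a/3, ∫₀ᵃ x²(1 − x/a)² dx = a³/30, ∫₀ᵃ x⁴(1 − x/a)² dx = a⁵/105.
State is unnormalized: ∫|ψ|² dx = 1.9467, and ∫ψ*·x²·ψ dx = 1.6598, so ⟨x²⟩ = 1.6598 / 1.9467.
⟨x²⟩ = 0.85264.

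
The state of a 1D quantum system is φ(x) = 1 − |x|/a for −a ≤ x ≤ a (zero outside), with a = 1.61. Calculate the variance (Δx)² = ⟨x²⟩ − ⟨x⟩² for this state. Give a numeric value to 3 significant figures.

Compute ⟨x⟩ and ⟨x²⟩ separately, then (Δx)² = ⟨x²⟩ − ⟨x⟩².
φ is even, so ∫ over [−a, a] = 2∫₀ᵃ with φ = 1 − x/a there: ∫₀ᵃ (1 − x/a)² dx = a/3, ∫₀ᵃ x²(1 − x/a)² dx = a³/30, ∫₀ᵃ x⁴(1 − x/a)² dx = a⁵/105.
Normalization: ∫|φ|² dx = 1.0733.
⟨x⟩ = 0.0000 and ⟨x²⟩ = 0.25921.
(Δx)² = 0.25921 − (0.0000)² = 0.25921.

0.259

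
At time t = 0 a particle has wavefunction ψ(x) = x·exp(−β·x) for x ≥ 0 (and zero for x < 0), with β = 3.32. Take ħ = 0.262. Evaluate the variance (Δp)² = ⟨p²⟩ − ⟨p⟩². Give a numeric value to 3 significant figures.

Compute ⟨p⟩ and ⟨p²⟩ separately; (Δp)² = ⟨p²⟩ − ⟨p⟩².
Differentiate x·exp(−β·x) with the product rule; every integrand then reduces to terms xʲ·e^(−2βx) on [0, ∞), with ∫₀^∞ xʲ·e^(−2βx) dx = j!/(2β)^(j+1).
Normalization: ∫|ψ|² dx = 0.0068317.
⟨p⟩ = 0.0000 and ⟨p²⟩ = 0.75662.
(Δp)² = 0.75662 − (0.0000)² = 0.75662.

0.757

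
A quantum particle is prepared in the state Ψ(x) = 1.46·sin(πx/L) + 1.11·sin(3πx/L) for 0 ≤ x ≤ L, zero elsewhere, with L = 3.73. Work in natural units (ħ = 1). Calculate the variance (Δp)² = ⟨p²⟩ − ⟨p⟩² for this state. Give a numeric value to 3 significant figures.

Compute ⟨p⟩ and ⟨p²⟩ separately; (Δp)² = ⟨p²⟩ − ⟨p⟩².
d²/dx² sin(jπx/L) = −(jπ/L)²·sin(jπx/L); on 0 ≤ x ≤ L, ∫sin²(jπx/L) dx = L/2 and ∫sin(jπx/L)·sin(lπx/L) dx = 0 for j ≠ l, so only diagonal terms survive in ∫|Ψ|² and ∫Ψ·Ψ″; ∫Ψ·Ψ′ dx = [Ψ²/2] between the walls = 0.
Normalization: ∫|Ψ|² dx = 6.2733.
⟨p⟩ = 0.0000 and ⟨p²⟩ = 2.7881.
(Δp)² = 2.7881 − (0.0000)² = 2.7881.

2.79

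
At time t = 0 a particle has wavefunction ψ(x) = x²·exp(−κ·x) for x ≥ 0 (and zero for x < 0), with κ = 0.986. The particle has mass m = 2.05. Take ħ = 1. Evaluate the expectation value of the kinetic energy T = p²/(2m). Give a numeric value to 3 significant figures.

0.0790

T = −(ħ²/2m) d²/dx², so ⟨T⟩ = −(ħ²/2m) ∫ ψ*·ψ'' dx / ∫|ψ|² dx; with m = 2.05.
Differentiate x²·exp(−κ·x) with the product rule; every integrand then reduces to terms xʲ·e^(−2κx) on [0, ∞), with ∫₀^∞ xʲ·e^(−2κx) dx = j!/(2κ)^(j+1).
State is unnormalized: ∫|ψ|² dx = 0.80478, and ∫ψ*·(−ħ²/2m · ψ'') dx = 0.063610, so ⟨T⟩ = 0.063610 / 0.80478.
⟨T⟩ = 0.079040.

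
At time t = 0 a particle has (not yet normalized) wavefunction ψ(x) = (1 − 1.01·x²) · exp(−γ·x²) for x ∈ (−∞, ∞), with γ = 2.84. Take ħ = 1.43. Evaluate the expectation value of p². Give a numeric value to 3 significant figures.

p² ψ = −ħ² d²ψ/dx²; ⟨p²⟩ = −ħ² ∫ ψ*·ψ'' dx / ∫|ψ|² dx.
Expand each integrand as polynomial × e^(−2γx²) and use ∫x^(2j)·e^(−2γx²) dx = (2j−1)!!/(4γ)^j · √(π/(2γ)), odd powers → 0; here √(π/(2γ)) = 0.74371. Differentiate with the product rule, d/dx e^(−γx²) = −2γx·e^(−γx²).
State is unnormalized: ∫|ψ|² dx = 0.62910, and ∫ψ*·(−ħ² ψ'') dx = 5.3261, so ⟨p²⟩ = 5.3261 / 0.62910.
⟨p²⟩ = 8.4662.

8.47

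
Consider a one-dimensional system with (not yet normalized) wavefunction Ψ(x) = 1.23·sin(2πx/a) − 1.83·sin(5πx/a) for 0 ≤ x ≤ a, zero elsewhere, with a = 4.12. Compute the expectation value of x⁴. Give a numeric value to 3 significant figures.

⟨x⁴⟩ = ∫ x⁴·|Ψ|² dx / ∫|Ψ|² dx (integrals over the domain).
On 0 ≤ x ≤ a (j ≠ l): ∫sin²(jπx/a) dx = a/2, ∫sin(jπx/a)·sin(lπx/a) dx = 0; diagonal moments ∫x·sin²(jπx/a) dx = a²/4, ∫x²·sin²(jπx/a) dx = a³·(1/6 − 1/(4j²π²)); cross terms ∫x·sin(jπx/a)·sin(lπx/a) dx = 0 for j + l even and −4jla²/(π²(j² − l²)²) for j + l odd, ∫x²·sin(jπx/a)·sin(lπx/a) dx = (−1)^(j+l)·4jla³/(π²(j² − l²)²); higher powers the same way via product-to-sum and parts.
State is unnormalized: ∫|Ψ|² dx = 10.015, and ∫Ψ*·x⁴·Ψ dx = 637.63, so ⟨x⁴⟩ = 637.63 / 10.015.
⟨x⁴⟩ = 63.665.

63.7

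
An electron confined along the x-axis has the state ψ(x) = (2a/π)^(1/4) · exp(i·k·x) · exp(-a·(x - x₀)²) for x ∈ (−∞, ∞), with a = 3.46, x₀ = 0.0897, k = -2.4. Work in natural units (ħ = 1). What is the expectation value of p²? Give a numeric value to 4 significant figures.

p² ψ = −ħ² d²ψ/dx²; ⟨p²⟩ = −ħ² ∫ ψ*·ψ'' dx.
Gaussian moments (u = x − x₀): ∫u^(2j)·e^(−2au²) du = (2j−1)!!/(4a)^j · √(π/(2a)), odd powers integrate to 0; here √(π/(2a)) = 0.67379. Derivatives: ψ′ = (ik − 2au)·ψ, ψ″ = ((ik − 2au)² − 2a)·ψ; the odd-in-u pieces drop out.
⟨p²⟩ = 9.2200.

9.220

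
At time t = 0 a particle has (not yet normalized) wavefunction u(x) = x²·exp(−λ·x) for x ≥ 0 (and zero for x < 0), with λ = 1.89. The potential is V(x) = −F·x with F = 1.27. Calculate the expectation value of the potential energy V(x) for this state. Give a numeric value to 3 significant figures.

-1.68

⟨V⟩ = ∫ V(x)·|u|² dx / ∫|u|² dx.
Every integrand reduces to terms xʲ·e^(−2λx) on [0, ∞); use ∫₀^∞ xʲ·e^(−2λx) dx = j!/(2λ)^(j+1).
State is unnormalized: ∫|u|² dx = 0.031099, and ∫u*·V(x)·u dx = -0.052244, so ⟨V⟩ = -0.052244 / 0.031099.
⟨V⟩ = -1.6799.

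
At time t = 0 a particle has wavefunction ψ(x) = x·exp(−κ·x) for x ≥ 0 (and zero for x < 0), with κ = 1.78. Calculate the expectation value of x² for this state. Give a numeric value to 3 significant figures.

0.947

⟨x²⟩ = ∫ x²·|ψ|² dx / ∫|ψ|² dx (integrals over the domain).
Every integrand reduces to terms xʲ·e^(−2κx) on [0, ∞); use ∫₀^∞ xʲ·e^(−2κx) dx = j!/(2κ)^(j+1).
State is unnormalized: ∫|ψ|² dx = 0.044328, and ∫ψ*·x²·ψ dx = 0.041972, so ⟨x²⟩ = 0.041972 / 0.044328.
⟨x²⟩ = 0.94685.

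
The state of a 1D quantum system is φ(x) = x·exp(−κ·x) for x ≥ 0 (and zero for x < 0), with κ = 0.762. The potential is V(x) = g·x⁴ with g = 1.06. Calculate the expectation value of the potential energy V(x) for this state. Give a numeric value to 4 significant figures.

⟨V⟩ = ∫ V(x)·|φ|² dx / ∫|φ|² dx.
Every integrand reduces to terms xʲ·e^(−2κx) on [0, ∞); use ∫₀^∞ xʲ·e^(−2κx) dx = j!/(2κ)^(j+1).
State is unnormalized: ∫|φ|² dx = 0.56503, and ∫φ*·V(x)·φ dx = 39.971, so ⟨V⟩ = 39.971 / 0.56503.
⟨V⟩ = 70.741.

70.74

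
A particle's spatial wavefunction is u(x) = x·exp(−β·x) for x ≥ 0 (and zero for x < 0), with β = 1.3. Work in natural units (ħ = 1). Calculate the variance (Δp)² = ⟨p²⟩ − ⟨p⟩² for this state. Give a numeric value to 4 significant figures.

Compute ⟨p⟩ and ⟨p²⟩ separately; (Δp)² = ⟨p²⟩ − ⟨p⟩².
Differentiate x·exp(−β·x) with the product rule; every integrand then reduces to terms xʲ·e^(−2βx) on [0, ∞), with ∫₀^∞ xʲ·e^(−2βx) dx = j!/(2β)^(j+1).
Normalization: ∫|u|² dx = 0.11379.
⟨p⟩ = 0.0000 and ⟨p²⟩ = 1.6900.
(Δp)² = 1.6900 − (0.0000)² = 1.6900.

1.690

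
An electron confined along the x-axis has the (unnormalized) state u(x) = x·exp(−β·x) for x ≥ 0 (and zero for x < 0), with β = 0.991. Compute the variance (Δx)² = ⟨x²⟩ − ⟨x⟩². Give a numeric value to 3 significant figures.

0.764

Compute ⟨x⟩ and ⟨x²⟩ separately, then (Δx)² = ⟨x²⟩ − ⟨x⟩².
Every integrand reduces to terms xʲ·e^(−2βx) on [0, ∞); use ∫₀^∞ xʲ·e^(−2βx) dx = j!/(2β)^(j+1).
Normalization: ∫|u|² dx = 0.25687.
⟨x⟩ = 1.5136 and ⟨x²⟩ = 3.0547.
(Δx)² = 3.0547 − (1.5136)² = 0.76368.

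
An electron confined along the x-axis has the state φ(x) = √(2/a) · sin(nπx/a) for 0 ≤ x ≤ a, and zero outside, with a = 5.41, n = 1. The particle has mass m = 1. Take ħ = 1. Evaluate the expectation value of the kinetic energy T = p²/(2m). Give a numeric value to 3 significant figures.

0.169

T = −(ħ²/2m) d²/dx², so ⟨T⟩ = −(ħ²/2m) ∫ φ*·φ'' dx; with m = 1.
d/dx sin(nπx/a) = (nπ/a)·cos(nπx/a) and d²/dx² sin(nπx/a) = −(nπ/a)²·sin(nπx/a); on 0 ≤ x ≤ a, ∫sin²(nπx/a) dx = a/2 and ∫sin(nπx/a)·cos(nπx/a) dx = 0.
⟨T⟩ = 0.16861.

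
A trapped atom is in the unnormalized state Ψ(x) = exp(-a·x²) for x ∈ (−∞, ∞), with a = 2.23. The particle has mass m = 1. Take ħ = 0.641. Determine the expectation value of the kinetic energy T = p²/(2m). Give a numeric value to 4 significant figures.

0.4581

T = −(ħ²/2m) d²/dx², so ⟨T⟩ = −(ħ²/2m) ∫ Ψ*·Ψ'' dx / ∫|Ψ|² dx; with m = 1.
Gaussian moments: ∫x^(2j)·e^(−2ax²) dx = (2j−1)!!/(4a)^j · √(π/(2a)), odd powers integrate to 0; here √(π/(2a)) = 0.83928. Derivatives: d/dx e^(−ax²) = −2ax·e^(−ax²), d²/dx² e^(−ax²) = (4a²x² − 2a)·e^(−ax²).
State is unnormalized: ∫|Ψ|² dx = 0.83928, and ∫Ψ*·(−ħ²/2m · Ψ'') dx = 0.38450, so ⟨T⟩ = 0.38450 / 0.83928.
⟨T⟩ = 0.45813.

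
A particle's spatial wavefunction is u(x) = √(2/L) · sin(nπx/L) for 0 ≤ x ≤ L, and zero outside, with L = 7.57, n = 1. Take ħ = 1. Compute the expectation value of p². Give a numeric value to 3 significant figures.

0.172

p² u = −ħ² d²u/dx²; ⟨p²⟩ = −ħ² ∫ u*·u'' dx.
d/dx sin(nπx/L) = (nπ/L)·cos(nπx/L) and d²/dx² sin(nπx/L) = −(nπ/L)²·sin(nπx/L); on 0 ≤ x ≤ L, ∫sin²(nπx/L) dx = L/2 and ∫sin(nπx/L)·cos(nπx/L) dx = 0.
⟨p²⟩ = 0.17223.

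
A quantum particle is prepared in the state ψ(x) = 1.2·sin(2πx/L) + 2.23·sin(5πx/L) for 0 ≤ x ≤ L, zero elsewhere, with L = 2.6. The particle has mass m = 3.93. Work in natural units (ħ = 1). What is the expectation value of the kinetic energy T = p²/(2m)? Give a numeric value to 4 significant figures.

3.768

T = −(ħ²/2m) d²/dx², so ⟨T⟩ = −(ħ²/2m) ∫ ψ*·ψ'' dx / ∫|ψ|² dx; with m = 3.93.
d²/dx² sin(jπx/L) = −(jπ/L)²·sin(jπx/L); on 0 ≤ x ≤ L, ∫sin²(jπx/L) dx = L/2 and ∫sin(jπx/L)·sin(lπx/L) dx = 0 for j ≠ l, so only diagonal terms survive in ∫|ψ|² and ∫ψ·ψ″; ∫ψ·ψ′ dx = [ψ²/2] between the walls = 0.
State is unnormalized: ∫|ψ|² dx = 8.3368, and ∫ψ*·(−ħ²/2m · ψ'') dx = 31.412, so ⟨T⟩ = 31.412 / 8.3368.
⟨T⟩ = 3.7679.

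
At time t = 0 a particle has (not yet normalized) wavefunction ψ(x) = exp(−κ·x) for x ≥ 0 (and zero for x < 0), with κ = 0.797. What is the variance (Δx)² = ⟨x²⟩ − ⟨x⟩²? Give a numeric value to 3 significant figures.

Compute ⟨x⟩ and ⟨x²⟩ separately, then (Δx)² = ⟨x²⟩ − ⟨x⟩².
Every integrand reduces to terms xʲ·e^(−2κx) on [0, ∞); use ∫₀^∞ xʲ·e^(−2κx) dx = j!/(2κ)^(j+1).
Normalization: ∫|ψ|² dx = 0.62735.
⟨x⟩ = 0.62735 and ⟨x²⟩ = 0.78714.
(Δx)² = 0.78714 − (0.62735)² = 0.39357.

0.394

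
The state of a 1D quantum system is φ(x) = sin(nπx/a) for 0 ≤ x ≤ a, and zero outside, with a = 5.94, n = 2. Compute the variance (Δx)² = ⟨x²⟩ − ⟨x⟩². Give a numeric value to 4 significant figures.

2.493

Compute ⟨x⟩ and ⟨x²⟩ separately, then (Δx)² = ⟨x²⟩ − ⟨x⟩².
With sin²θ = (1 − cos2θ)/2 on 0 ≤ x ≤ a: ∫sin²(nπx/a) dx = a/2, ∫x·sin²(nπx/a) dx = a²/4, ∫x²·sin²(nπx/a) dx = a³·(1/6 − 1/(4n²π²)); higher powers xᵏ the same way, integrating xᵏ·cos(2nπx/a) by parts.
Normalization: ∫|φ|² dx = 2.9700.
⟨x⟩ = 2.9700 and ⟨x²⟩ = 11.314.
(Δx)² = 11.314 − (2.9700)² = 2.4934.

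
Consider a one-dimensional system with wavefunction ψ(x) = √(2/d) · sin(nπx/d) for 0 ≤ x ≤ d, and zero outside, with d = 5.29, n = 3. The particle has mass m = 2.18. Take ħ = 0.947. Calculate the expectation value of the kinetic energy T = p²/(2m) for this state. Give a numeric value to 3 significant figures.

T = −(ħ²/2m) d²/dx², so ⟨T⟩ = −(ħ²/2m) ∫ ψ*·ψ'' dx; with m = 2.18.
d/dx sin(nπx/d) = (nπ/d)·cos(nπx/d) and d²/dx² sin(nπx/d) = −(nπ/d)²·sin(nπx/d); on 0 ≤ x ≤ d, ∫sin²(nπx/d) dx = d/2 and ∫sin(nπx/d)·cos(nπx/d) dx = 0.
⟨T⟩ = 0.65290.

0.653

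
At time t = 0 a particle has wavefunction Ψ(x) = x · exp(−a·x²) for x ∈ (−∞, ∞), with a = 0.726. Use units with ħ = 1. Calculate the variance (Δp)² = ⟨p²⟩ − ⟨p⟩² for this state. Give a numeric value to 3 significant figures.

2.18

Compute ⟨p⟩ and ⟨p²⟩ separately; (Δp)² = ⟨p²⟩ − ⟨p⟩².
Expand each integrand as polynomial × e^(−2ax²) and use ∫x^(2j)·e^(−2ax²) dx = (2j−1)!!/(4a)^j · √(π/(2a)), odd powers → 0; here √(π/(2a)) = 1.4709. Differentiate with the product rule, d/dx e^(−ax²) = −2ax·e^(−ax²).
Normalization: ∫|Ψ|² dx = 0.50652.
⟨p⟩ = 0.0000 and ⟨p²⟩ = 2.1780.
(Δp)² = 2.1780 − (0.0000)² = 2.1780.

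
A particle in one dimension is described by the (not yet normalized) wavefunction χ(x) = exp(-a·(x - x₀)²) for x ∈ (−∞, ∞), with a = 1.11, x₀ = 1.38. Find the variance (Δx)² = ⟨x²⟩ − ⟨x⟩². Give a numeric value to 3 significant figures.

0.225

Compute ⟨x⟩ and ⟨x²⟩ separately, then (Δx)² = ⟨x²⟩ − ⟨x⟩².
Gaussian moments (u = x − x₀): ∫u^(2j)·e^(−2au²) du = (2j−1)!!/(4a)^j · √(π/(2a)), odd powers integrate to 0; here √(π/(2a)) = 1.1896.
Normalization: ∫|χ|² dx = 1.1896.
⟨x⟩ = 1.3800 and ⟨x²⟩ = 2.1296.
(Δx)² = 2.1296 − (1.3800)² = 0.22523.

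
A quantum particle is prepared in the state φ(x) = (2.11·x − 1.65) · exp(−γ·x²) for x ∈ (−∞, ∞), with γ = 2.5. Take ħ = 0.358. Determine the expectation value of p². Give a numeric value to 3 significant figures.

0.410

p² φ = −ħ² d²φ/dx²; ⟨p²⟩ = −ħ² ∫ φ*·φ'' dx / ∫|φ|² dx.
Expand each integrand as polynomial × e^(−2γx²) and use ∫x^(2j)·e^(−2γx²) dx = (2j−1)!!/(4γ)^j · √(π/(2γ)), odd powers → 0; here √(π/(2γ)) = 0.79267. Differentiate with the product rule, d/dx e^(−γx²) = −2γx·e^(−γx²).
State is unnormalized: ∫|φ|² dx = 2.5109, and ∫φ*·(−ħ² φ'') dx = 1.0307, so ⟨p²⟩ = 1.0307 / 2.5109.
⟨p²⟩ = 0.41047.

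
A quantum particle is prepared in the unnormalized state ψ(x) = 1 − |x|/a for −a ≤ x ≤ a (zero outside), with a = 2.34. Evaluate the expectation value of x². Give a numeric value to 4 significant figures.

⟨x²⟩ = ∫ x²·|ψ|² dx / ∫|ψ|² dx (integrals over the domain).
ψ is even, so ∫ over [−a, a] = 2∫₀ᵃ with ψ = 1 − x/a there: ∫₀ᵃ (1 − x/a)² dx = a/3, ∫₀ᵃ x²(1 − x/a)² dx = a³/30, ∫₀ᵃ x⁴(1 − x/a)² dx = a⁵/105.
State is unnormalized: ∫|ψ|² dx = 1.5600, and ∫ψ*·x²·ψ dx = 0.85419, so ⟨x²⟩ = 0.85419 / 1.5600.
⟨x²⟩ = 0.54756.

0.5476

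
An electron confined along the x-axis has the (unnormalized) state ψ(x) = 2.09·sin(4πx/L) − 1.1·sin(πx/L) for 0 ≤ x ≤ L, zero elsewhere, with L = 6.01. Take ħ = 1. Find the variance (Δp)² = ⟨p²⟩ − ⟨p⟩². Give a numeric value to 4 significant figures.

Compute ⟨p⟩ and ⟨p²⟩ separately; (Δp)² = ⟨p²⟩ − ⟨p⟩².
d²/dx² sin(jπx/L) = −(jπ/L)²·sin(jπx/L); on 0 ≤ x ≤ L, ∫sin²(jπx/L) dx = L/2 and ∫sin(jπx/L)·sin(lπx/L) dx = 0 for j ≠ l, so only diagonal terms survive in ∫|ψ|² and ∫ψ·ψ″; ∫ψ·ψ′ dx = [ψ²/2] between the walls = 0.
Normalization: ∫|ψ|² dx = 16.762.
⟨p⟩ = 0.0000 and ⟨p²⟩ = 3.4828.
(Δp)² = 3.4828 − (0.0000)² = 3.4828.

3.483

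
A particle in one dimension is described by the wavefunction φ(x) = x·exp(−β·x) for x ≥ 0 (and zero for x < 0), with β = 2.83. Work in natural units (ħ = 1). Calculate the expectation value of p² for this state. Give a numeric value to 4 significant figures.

8.009

p² φ = −ħ² d²φ/dx²; ⟨p²⟩ = −ħ² ∫ φ*·φ'' dx / ∫|φ|² dx.
Differentiate x·exp(−β·x) with the product rule; every integrand then reduces to terms xʲ·e^(−2βx) on [0, ∞), with ∫₀^∞ xʲ·e^(−2βx) dx = j!/(2β)^(j+1).
State is unnormalized: ∫|φ|² dx = 0.011030, and ∫φ*·(−ħ² φ'') dx = 0.088339, so ⟨p²⟩ = 0.088339 / 0.011030.
⟨p²⟩ = 8.0089.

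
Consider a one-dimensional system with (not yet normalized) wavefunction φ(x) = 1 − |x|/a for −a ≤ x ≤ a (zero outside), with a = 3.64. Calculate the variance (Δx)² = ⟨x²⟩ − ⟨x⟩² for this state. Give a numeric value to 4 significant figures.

1.325

Compute ⟨x⟩ and ⟨x²⟩ separately, then (Δx)² = ⟨x²⟩ − ⟨x⟩².
φ is even, so ∫ over [−a, a] = 2∫₀ᵃ with φ = 1 − x/a there: ∫₀ᵃ (1 − x/a)² dx = a/3, ∫₀ᵃ x²(1 − x/a)² dx = a³/30, ∫₀ᵃ x⁴(1 − x/a)² dx = a⁵/105.
Normalization: ∫|φ|² dx = 2.4267.
⟨x⟩ = 0.0000 and ⟨x²⟩ = 1.3250.
(Δx)² = 1.3250 − (0.0000)² = 1.3250.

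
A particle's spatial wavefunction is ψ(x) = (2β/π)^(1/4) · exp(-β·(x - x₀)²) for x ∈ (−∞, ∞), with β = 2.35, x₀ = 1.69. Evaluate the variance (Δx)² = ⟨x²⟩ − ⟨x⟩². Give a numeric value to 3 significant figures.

Compute ⟨x⟩ and ⟨x²⟩ separately, then (Δx)² = ⟨x²⟩ − ⟨x⟩².
Gaussian moments (u = x − x₀): ∫u^(2j)·e^(−2βu²) du = (2j−1)!!/(4β)^j · √(π/(2β)), odd powers integrate to 0; here √(π/(2β)) = 0.81757.
⟨x⟩ = 1.6900 and ⟨x²⟩ = 2.9625.
(Δx)² = 2.9625 − (1.6900)² = 0.10638.

0.106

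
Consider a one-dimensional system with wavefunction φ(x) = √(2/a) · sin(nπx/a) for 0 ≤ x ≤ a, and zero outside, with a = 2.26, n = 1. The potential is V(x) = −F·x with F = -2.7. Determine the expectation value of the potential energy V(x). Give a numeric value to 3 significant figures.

⟨V⟩ = ∫ V(x)·|φ|² dx.
With sin²θ = (1 − cos2θ)/2 on 0 ≤ x ≤ a: ∫sin²(nπx/a) dx = a/2, ∫x·sin²(nπx/a) dx = a²/4, ∫x²·sin²(nπx/a) dx = a³·(1/6 − 1/(4n²π²)); higher powers xᵏ the same way, integrating xᵏ·cos(2nπx/a) by parts.
⟨V⟩ = 3.0510.

3.05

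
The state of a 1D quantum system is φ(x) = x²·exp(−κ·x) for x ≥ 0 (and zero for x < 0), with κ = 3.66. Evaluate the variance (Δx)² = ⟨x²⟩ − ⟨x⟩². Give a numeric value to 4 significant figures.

0.09331

Compute ⟨x⟩ and ⟨x²⟩ separately, then (Δx)² = ⟨x²⟩ − ⟨x⟩².
Every integrand reduces to terms xʲ·e^(−2κx) on [0, ∞); use ∫₀^∞ xʲ·e^(−2κx) dx = j!/(2κ)^(j+1).
Normalization: ∫|φ|² dx = 0.0011420.
⟨x⟩ = 0.68306 and ⟨x²⟩ = 0.55989.
(Δx)² = 0.55989 − (0.68306)² = 0.093314.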